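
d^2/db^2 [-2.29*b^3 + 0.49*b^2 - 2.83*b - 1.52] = 0.98 - 13.74*b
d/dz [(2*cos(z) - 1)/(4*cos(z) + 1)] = -6*sin(z)/(4*cos(z) + 1)^2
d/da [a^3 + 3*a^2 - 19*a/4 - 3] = 3*a^2 + 6*a - 19/4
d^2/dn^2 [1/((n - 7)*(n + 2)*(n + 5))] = 6*(2*n^4 - 39*n^2 + 70*n + 507)/(n^9 - 117*n^7 - 210*n^6 + 4563*n^5 + 16380*n^4 - 44619*n^3 - 319410*n^2 - 573300*n - 343000)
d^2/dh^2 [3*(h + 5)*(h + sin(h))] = -3*(h + 5)*sin(h) + 6*cos(h) + 6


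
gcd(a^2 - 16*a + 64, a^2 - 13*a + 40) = a - 8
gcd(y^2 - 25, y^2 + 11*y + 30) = y + 5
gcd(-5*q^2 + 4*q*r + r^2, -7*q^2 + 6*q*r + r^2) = q - r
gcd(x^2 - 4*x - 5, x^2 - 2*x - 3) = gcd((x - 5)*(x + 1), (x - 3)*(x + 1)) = x + 1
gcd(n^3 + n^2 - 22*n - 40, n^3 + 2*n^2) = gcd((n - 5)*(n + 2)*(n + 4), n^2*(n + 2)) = n + 2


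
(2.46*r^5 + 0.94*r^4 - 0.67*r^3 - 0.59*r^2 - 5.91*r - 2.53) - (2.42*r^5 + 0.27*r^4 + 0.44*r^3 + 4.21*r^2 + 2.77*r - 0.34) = 0.04*r^5 + 0.67*r^4 - 1.11*r^3 - 4.8*r^2 - 8.68*r - 2.19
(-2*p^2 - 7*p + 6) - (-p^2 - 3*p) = -p^2 - 4*p + 6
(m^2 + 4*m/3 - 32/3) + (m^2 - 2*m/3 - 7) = 2*m^2 + 2*m/3 - 53/3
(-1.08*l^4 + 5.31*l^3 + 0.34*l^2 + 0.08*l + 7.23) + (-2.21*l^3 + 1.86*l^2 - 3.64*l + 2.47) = -1.08*l^4 + 3.1*l^3 + 2.2*l^2 - 3.56*l + 9.7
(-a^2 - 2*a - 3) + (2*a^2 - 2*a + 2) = a^2 - 4*a - 1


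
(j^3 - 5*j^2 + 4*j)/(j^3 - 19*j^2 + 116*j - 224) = j*(j - 1)/(j^2 - 15*j + 56)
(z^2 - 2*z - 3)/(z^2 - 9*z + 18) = (z + 1)/(z - 6)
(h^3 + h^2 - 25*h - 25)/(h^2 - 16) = (h^3 + h^2 - 25*h - 25)/(h^2 - 16)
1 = 1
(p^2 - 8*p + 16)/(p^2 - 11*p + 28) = (p - 4)/(p - 7)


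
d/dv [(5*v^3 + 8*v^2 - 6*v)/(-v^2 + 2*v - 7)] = (-5*v^4 + 20*v^3 - 95*v^2 - 112*v + 42)/(v^4 - 4*v^3 + 18*v^2 - 28*v + 49)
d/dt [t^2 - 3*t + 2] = 2*t - 3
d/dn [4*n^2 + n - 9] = 8*n + 1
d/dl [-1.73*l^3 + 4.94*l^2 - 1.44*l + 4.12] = -5.19*l^2 + 9.88*l - 1.44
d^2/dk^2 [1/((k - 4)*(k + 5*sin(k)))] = (5*(k - 4)^2*(k + 5*sin(k))*sin(k) + 2*(k - 4)^2*(5*cos(k) + 1)^2 + 2*(k + 5*sin(k))^2 + (k + 5*sin(k))*(2*k - 8)*(5*cos(k) + 1))/((k - 4)^3*(k + 5*sin(k))^3)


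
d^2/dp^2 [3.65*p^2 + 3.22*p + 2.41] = 7.30000000000000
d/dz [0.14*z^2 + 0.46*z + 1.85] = 0.28*z + 0.46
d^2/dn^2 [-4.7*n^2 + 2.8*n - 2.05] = -9.40000000000000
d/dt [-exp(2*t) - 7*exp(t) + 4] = (-2*exp(t) - 7)*exp(t)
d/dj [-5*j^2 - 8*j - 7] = -10*j - 8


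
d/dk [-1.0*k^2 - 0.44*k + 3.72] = -2.0*k - 0.44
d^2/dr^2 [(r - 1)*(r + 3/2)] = 2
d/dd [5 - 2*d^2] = -4*d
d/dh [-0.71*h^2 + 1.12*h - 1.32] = 1.12 - 1.42*h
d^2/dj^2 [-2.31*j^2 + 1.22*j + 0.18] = -4.62000000000000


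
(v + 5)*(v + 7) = v^2 + 12*v + 35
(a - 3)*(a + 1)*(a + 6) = a^3 + 4*a^2 - 15*a - 18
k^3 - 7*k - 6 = (k - 3)*(k + 1)*(k + 2)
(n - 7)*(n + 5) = n^2 - 2*n - 35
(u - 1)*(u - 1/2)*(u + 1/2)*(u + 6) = u^4 + 5*u^3 - 25*u^2/4 - 5*u/4 + 3/2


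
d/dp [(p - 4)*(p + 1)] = 2*p - 3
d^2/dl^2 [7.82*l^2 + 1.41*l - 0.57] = 15.6400000000000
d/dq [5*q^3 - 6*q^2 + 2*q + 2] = 15*q^2 - 12*q + 2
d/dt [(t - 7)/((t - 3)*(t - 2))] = (-t^2 + 14*t - 29)/(t^4 - 10*t^3 + 37*t^2 - 60*t + 36)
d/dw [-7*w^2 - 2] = -14*w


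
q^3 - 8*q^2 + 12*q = q*(q - 6)*(q - 2)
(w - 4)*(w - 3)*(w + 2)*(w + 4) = w^4 - w^3 - 22*w^2 + 16*w + 96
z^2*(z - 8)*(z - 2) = z^4 - 10*z^3 + 16*z^2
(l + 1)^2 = l^2 + 2*l + 1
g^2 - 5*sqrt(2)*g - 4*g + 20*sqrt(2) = (g - 4)*(g - 5*sqrt(2))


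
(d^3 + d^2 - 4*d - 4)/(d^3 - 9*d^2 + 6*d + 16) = (d + 2)/(d - 8)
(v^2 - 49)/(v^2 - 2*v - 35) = (v + 7)/(v + 5)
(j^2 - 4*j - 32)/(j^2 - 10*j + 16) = (j + 4)/(j - 2)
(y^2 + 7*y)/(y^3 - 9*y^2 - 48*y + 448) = y/(y^2 - 16*y + 64)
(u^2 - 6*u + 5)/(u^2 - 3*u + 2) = (u - 5)/(u - 2)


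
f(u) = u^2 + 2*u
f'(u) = 2*u + 2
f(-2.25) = 0.56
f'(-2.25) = -2.50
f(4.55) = 29.80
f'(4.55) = 11.10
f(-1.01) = -1.00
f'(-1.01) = -0.02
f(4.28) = 26.88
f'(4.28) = 10.56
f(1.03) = 3.12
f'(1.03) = 4.06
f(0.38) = 0.90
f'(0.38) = 2.76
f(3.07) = 15.56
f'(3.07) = 8.14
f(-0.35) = -0.58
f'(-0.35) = 1.30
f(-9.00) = 63.00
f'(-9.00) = -16.00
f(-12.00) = 120.00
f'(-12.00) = -22.00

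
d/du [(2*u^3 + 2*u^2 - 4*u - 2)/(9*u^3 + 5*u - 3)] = 2*(-9*u^4 + 46*u^3 + 23*u^2 - 6*u + 11)/(81*u^6 + 90*u^4 - 54*u^3 + 25*u^2 - 30*u + 9)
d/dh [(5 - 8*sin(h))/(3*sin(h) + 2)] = -31*cos(h)/(3*sin(h) + 2)^2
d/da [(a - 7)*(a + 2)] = 2*a - 5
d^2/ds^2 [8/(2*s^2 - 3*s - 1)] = 16*(4*s^2 - 6*s - (4*s - 3)^2 - 2)/(-2*s^2 + 3*s + 1)^3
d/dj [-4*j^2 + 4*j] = 4 - 8*j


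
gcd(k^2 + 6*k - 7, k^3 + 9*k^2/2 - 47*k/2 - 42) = k + 7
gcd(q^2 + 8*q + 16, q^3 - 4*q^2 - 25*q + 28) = q + 4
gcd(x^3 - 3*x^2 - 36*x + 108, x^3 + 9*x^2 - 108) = x^2 + 3*x - 18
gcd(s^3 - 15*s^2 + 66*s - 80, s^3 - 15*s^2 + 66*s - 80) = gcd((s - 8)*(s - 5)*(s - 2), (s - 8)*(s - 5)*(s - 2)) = s^3 - 15*s^2 + 66*s - 80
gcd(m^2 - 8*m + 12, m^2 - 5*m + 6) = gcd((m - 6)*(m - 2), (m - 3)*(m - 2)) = m - 2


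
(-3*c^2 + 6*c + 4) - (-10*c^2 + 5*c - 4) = 7*c^2 + c + 8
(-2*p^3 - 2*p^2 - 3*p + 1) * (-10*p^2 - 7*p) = 20*p^5 + 34*p^4 + 44*p^3 + 11*p^2 - 7*p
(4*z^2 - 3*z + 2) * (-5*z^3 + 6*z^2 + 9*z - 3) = -20*z^5 + 39*z^4 + 8*z^3 - 27*z^2 + 27*z - 6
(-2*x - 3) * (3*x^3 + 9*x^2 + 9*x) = -6*x^4 - 27*x^3 - 45*x^2 - 27*x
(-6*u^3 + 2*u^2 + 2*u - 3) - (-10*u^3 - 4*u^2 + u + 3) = 4*u^3 + 6*u^2 + u - 6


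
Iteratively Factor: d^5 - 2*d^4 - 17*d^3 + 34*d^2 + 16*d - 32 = (d - 4)*(d^4 + 2*d^3 - 9*d^2 - 2*d + 8) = (d - 4)*(d - 2)*(d^3 + 4*d^2 - d - 4) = (d - 4)*(d - 2)*(d + 4)*(d^2 - 1) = (d - 4)*(d - 2)*(d - 1)*(d + 4)*(d + 1)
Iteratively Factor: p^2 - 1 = (p + 1)*(p - 1)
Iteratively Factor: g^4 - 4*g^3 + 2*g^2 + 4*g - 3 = (g + 1)*(g^3 - 5*g^2 + 7*g - 3) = (g - 1)*(g + 1)*(g^2 - 4*g + 3) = (g - 1)^2*(g + 1)*(g - 3)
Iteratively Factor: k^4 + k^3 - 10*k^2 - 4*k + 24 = (k - 2)*(k^3 + 3*k^2 - 4*k - 12) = (k - 2)*(k + 2)*(k^2 + k - 6) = (k - 2)*(k + 2)*(k + 3)*(k - 2)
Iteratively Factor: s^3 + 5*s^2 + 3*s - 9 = (s - 1)*(s^2 + 6*s + 9) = (s - 1)*(s + 3)*(s + 3)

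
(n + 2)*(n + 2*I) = n^2 + 2*n + 2*I*n + 4*I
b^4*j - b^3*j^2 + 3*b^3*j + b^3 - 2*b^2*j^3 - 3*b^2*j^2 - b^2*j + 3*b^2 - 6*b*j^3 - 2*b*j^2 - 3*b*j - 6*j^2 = (b + 3)*(b - 2*j)*(b + j)*(b*j + 1)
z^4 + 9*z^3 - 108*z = z*(z - 3)*(z + 6)^2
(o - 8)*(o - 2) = o^2 - 10*o + 16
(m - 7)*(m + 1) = m^2 - 6*m - 7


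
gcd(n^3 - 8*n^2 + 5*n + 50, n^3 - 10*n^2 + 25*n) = n^2 - 10*n + 25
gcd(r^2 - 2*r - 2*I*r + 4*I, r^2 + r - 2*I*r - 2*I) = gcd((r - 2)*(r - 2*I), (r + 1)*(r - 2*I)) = r - 2*I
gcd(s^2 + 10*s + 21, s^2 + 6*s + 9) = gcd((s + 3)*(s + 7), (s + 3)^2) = s + 3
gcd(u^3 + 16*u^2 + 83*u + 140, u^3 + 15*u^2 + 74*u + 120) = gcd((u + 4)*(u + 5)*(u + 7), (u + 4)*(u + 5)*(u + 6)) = u^2 + 9*u + 20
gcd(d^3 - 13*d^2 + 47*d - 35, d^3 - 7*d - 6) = 1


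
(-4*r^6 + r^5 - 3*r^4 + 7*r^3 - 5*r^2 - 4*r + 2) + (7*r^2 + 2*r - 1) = -4*r^6 + r^5 - 3*r^4 + 7*r^3 + 2*r^2 - 2*r + 1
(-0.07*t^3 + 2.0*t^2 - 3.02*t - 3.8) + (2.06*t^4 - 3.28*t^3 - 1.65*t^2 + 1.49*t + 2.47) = 2.06*t^4 - 3.35*t^3 + 0.35*t^2 - 1.53*t - 1.33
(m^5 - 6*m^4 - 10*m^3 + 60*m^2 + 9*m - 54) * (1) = m^5 - 6*m^4 - 10*m^3 + 60*m^2 + 9*m - 54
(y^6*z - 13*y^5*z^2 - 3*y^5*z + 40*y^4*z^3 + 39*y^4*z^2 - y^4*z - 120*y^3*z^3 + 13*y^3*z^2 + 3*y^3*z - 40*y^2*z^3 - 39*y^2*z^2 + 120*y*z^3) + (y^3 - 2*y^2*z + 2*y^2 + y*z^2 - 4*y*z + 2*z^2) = y^6*z - 13*y^5*z^2 - 3*y^5*z + 40*y^4*z^3 + 39*y^4*z^2 - y^4*z - 120*y^3*z^3 + 13*y^3*z^2 + 3*y^3*z + y^3 - 40*y^2*z^3 - 39*y^2*z^2 - 2*y^2*z + 2*y^2 + 120*y*z^3 + y*z^2 - 4*y*z + 2*z^2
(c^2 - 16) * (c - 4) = c^3 - 4*c^2 - 16*c + 64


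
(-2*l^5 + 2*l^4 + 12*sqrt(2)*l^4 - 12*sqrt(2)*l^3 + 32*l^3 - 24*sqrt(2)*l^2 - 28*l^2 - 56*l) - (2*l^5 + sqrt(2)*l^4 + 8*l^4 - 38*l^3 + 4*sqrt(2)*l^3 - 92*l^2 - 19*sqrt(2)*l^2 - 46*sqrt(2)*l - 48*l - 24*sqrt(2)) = -4*l^5 - 6*l^4 + 11*sqrt(2)*l^4 - 16*sqrt(2)*l^3 + 70*l^3 - 5*sqrt(2)*l^2 + 64*l^2 - 8*l + 46*sqrt(2)*l + 24*sqrt(2)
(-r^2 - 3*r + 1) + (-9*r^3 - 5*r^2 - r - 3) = -9*r^3 - 6*r^2 - 4*r - 2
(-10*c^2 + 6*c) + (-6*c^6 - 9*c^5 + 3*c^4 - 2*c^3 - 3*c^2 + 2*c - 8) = -6*c^6 - 9*c^5 + 3*c^4 - 2*c^3 - 13*c^2 + 8*c - 8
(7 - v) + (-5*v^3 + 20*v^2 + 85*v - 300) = -5*v^3 + 20*v^2 + 84*v - 293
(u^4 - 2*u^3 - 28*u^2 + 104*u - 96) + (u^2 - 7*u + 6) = u^4 - 2*u^3 - 27*u^2 + 97*u - 90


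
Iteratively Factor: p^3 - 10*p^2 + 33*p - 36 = (p - 4)*(p^2 - 6*p + 9) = (p - 4)*(p - 3)*(p - 3)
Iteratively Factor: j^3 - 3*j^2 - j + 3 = (j - 1)*(j^2 - 2*j - 3) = (j - 1)*(j + 1)*(j - 3)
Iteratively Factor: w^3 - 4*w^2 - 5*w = (w - 5)*(w^2 + w) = w*(w - 5)*(w + 1)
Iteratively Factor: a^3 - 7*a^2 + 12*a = (a - 3)*(a^2 - 4*a) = a*(a - 3)*(a - 4)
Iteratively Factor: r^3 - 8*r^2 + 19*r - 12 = (r - 3)*(r^2 - 5*r + 4) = (r - 3)*(r - 1)*(r - 4)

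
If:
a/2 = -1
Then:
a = -2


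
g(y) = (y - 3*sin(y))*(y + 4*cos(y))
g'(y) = (1 - 4*sin(y))*(y - 3*sin(y)) + (1 - 3*cos(y))*(y + 4*cos(y)) = -(y - 3*sin(y))*(4*sin(y) - 1) - (y + 4*cos(y))*(3*cos(y) - 1)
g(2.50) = -0.50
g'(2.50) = -3.38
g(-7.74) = 34.67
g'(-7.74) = -28.47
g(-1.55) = -2.13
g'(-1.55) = 5.87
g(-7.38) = 26.16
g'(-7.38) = -19.43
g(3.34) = -2.29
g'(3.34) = 4.74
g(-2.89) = 14.50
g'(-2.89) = -30.69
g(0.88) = -4.91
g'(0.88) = -0.14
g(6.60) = 58.93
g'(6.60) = -20.64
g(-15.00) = 235.39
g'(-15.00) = -106.14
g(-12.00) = 117.38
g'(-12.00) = 28.81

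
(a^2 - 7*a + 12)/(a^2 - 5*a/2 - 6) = 2*(a - 3)/(2*a + 3)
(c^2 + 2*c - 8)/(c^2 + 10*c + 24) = (c - 2)/(c + 6)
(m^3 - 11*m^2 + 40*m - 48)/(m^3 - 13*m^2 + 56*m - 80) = (m - 3)/(m - 5)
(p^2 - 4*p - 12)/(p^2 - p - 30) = (p + 2)/(p + 5)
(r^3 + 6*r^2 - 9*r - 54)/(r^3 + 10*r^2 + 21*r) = (r^2 + 3*r - 18)/(r*(r + 7))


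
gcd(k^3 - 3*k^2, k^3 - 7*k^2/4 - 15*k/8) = k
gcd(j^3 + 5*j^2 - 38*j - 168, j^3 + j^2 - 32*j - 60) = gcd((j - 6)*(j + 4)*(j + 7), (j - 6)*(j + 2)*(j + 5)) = j - 6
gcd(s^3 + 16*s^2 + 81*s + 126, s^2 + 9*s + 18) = s^2 + 9*s + 18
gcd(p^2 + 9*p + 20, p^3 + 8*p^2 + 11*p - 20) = p^2 + 9*p + 20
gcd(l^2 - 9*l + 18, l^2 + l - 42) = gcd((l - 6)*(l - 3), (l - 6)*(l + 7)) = l - 6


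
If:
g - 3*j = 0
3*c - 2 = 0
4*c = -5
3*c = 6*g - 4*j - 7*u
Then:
No Solution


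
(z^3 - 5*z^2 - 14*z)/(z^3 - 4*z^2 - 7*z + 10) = z*(z - 7)/(z^2 - 6*z + 5)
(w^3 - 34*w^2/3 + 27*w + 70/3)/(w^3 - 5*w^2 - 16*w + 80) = (3*w^2 - 19*w - 14)/(3*(w^2 - 16))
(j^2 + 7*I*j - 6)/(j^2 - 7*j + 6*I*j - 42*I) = (j + I)/(j - 7)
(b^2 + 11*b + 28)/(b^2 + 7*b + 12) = (b + 7)/(b + 3)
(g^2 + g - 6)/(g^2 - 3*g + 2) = (g + 3)/(g - 1)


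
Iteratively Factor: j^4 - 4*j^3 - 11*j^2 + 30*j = (j)*(j^3 - 4*j^2 - 11*j + 30) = j*(j - 2)*(j^2 - 2*j - 15) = j*(j - 5)*(j - 2)*(j + 3)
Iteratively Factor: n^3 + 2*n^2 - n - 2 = (n - 1)*(n^2 + 3*n + 2) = (n - 1)*(n + 2)*(n + 1)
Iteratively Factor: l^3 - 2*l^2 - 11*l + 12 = (l - 1)*(l^2 - l - 12) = (l - 4)*(l - 1)*(l + 3)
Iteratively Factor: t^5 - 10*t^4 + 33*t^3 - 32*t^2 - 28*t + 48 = (t - 2)*(t^4 - 8*t^3 + 17*t^2 + 2*t - 24) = (t - 2)*(t + 1)*(t^3 - 9*t^2 + 26*t - 24) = (t - 3)*(t - 2)*(t + 1)*(t^2 - 6*t + 8) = (t - 4)*(t - 3)*(t - 2)*(t + 1)*(t - 2)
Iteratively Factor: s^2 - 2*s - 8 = (s + 2)*(s - 4)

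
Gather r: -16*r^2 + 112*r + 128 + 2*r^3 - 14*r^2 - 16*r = 2*r^3 - 30*r^2 + 96*r + 128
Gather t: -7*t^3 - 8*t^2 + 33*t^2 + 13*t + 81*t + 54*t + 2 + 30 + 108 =-7*t^3 + 25*t^2 + 148*t + 140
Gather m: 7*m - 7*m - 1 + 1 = 0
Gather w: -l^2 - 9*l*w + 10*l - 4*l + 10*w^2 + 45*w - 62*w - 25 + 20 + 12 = -l^2 + 6*l + 10*w^2 + w*(-9*l - 17) + 7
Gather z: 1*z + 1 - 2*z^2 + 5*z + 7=-2*z^2 + 6*z + 8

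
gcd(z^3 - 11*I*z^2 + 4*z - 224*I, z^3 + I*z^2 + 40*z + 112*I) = z^2 - 3*I*z + 28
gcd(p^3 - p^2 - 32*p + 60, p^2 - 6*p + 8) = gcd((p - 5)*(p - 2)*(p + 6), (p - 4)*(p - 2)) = p - 2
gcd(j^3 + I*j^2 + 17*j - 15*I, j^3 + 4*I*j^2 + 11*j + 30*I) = j^2 + 2*I*j + 15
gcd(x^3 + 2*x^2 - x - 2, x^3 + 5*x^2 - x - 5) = x^2 - 1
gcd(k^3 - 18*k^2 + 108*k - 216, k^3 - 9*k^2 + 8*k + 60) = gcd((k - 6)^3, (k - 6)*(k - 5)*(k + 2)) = k - 6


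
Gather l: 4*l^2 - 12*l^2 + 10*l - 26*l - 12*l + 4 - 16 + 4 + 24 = -8*l^2 - 28*l + 16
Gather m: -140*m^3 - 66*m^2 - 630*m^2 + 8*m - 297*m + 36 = -140*m^3 - 696*m^2 - 289*m + 36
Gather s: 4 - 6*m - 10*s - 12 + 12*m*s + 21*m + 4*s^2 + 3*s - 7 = 15*m + 4*s^2 + s*(12*m - 7) - 15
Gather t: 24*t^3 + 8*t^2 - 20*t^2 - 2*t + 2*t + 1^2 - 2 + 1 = 24*t^3 - 12*t^2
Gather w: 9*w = 9*w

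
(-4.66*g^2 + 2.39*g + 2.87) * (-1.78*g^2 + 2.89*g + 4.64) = 8.2948*g^4 - 17.7216*g^3 - 19.8239*g^2 + 19.3839*g + 13.3168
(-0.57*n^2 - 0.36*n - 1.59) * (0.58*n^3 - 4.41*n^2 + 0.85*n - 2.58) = -0.3306*n^5 + 2.3049*n^4 + 0.1809*n^3 + 8.1765*n^2 - 0.4227*n + 4.1022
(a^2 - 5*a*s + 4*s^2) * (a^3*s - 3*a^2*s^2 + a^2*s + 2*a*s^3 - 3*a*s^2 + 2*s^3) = a^5*s - 8*a^4*s^2 + a^4*s + 21*a^3*s^3 - 8*a^3*s^2 - 22*a^2*s^4 + 21*a^2*s^3 + 8*a*s^5 - 22*a*s^4 + 8*s^5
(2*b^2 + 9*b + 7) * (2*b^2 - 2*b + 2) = 4*b^4 + 14*b^3 + 4*b + 14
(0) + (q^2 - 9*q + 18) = q^2 - 9*q + 18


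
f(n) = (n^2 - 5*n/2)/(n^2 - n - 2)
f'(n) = (1 - 2*n)*(n^2 - 5*n/2)/(n^2 - n - 2)^2 + (2*n - 5/2)/(n^2 - n - 2)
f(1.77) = 2.03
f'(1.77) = 6.45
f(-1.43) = 3.81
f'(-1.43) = 6.34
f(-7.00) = 1.23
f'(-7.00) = 0.04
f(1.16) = 0.86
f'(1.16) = 0.72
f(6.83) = 0.78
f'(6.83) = 0.03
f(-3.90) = 1.46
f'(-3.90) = 0.15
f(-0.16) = -0.23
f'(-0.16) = 1.72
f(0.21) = 0.22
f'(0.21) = 0.90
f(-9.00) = 1.18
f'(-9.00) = 0.02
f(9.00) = 0.84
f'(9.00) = 0.02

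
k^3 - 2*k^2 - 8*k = k*(k - 4)*(k + 2)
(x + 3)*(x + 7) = x^2 + 10*x + 21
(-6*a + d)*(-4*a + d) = 24*a^2 - 10*a*d + d^2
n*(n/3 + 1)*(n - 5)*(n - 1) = n^4/3 - n^3 - 13*n^2/3 + 5*n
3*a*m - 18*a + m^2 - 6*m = (3*a + m)*(m - 6)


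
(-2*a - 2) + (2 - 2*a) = -4*a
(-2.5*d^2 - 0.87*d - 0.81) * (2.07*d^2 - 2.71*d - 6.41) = -5.175*d^4 + 4.9741*d^3 + 16.706*d^2 + 7.7718*d + 5.1921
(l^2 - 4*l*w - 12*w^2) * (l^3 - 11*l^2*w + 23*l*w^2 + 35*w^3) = l^5 - 15*l^4*w + 55*l^3*w^2 + 75*l^2*w^3 - 416*l*w^4 - 420*w^5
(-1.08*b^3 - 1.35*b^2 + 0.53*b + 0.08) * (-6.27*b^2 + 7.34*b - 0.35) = 6.7716*b^5 + 0.537299999999999*b^4 - 12.8541*b^3 + 3.8611*b^2 + 0.4017*b - 0.028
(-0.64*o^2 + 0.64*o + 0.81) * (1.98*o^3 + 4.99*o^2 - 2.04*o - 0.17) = -1.2672*o^5 - 1.9264*o^4 + 6.103*o^3 + 2.8451*o^2 - 1.7612*o - 0.1377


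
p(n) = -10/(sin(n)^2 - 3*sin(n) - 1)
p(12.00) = -11.14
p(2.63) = 4.49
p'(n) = -10*(-2*sin(n)*cos(n) + 3*cos(n))/(sin(n)^2 - 3*sin(n) - 1)^2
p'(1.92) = 0.44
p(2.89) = 5.94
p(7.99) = 3.34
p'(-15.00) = 17.31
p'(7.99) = 0.15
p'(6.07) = -325.68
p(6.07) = 31.20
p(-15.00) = -7.28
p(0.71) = 3.95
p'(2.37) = 1.69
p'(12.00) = -42.66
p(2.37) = 3.84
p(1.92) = 3.41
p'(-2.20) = 6.29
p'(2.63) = 3.55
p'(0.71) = -2.01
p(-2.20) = -4.81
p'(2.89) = 8.54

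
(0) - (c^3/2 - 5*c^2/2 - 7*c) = -c^3/2 + 5*c^2/2 + 7*c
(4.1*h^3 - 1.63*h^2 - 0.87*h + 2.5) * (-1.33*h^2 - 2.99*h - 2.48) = -5.453*h^5 - 10.0911*h^4 - 4.1372*h^3 + 3.3187*h^2 - 5.3174*h - 6.2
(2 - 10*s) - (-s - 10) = 12 - 9*s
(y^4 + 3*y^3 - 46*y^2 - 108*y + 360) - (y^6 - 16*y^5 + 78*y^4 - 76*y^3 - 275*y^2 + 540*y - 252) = -y^6 + 16*y^5 - 77*y^4 + 79*y^3 + 229*y^2 - 648*y + 612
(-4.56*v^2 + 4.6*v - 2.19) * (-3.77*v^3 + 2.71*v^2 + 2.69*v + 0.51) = 17.1912*v^5 - 29.6996*v^4 + 8.4559*v^3 + 4.1135*v^2 - 3.5451*v - 1.1169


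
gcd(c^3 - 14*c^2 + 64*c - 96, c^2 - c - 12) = c - 4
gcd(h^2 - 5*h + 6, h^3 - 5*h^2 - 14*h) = 1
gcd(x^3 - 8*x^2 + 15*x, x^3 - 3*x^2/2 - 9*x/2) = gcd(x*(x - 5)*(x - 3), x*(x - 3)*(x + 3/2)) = x^2 - 3*x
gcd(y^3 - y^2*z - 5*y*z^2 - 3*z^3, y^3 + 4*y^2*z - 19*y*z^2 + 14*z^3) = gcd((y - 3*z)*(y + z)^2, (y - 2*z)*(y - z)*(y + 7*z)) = 1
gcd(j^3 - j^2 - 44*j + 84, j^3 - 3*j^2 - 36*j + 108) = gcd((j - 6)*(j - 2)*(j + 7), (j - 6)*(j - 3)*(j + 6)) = j - 6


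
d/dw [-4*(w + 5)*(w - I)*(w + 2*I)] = -12*w^2 - 8*w*(5 + I) - 8 - 20*I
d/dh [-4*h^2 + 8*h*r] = -8*h + 8*r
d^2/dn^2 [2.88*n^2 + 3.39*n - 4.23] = 5.76000000000000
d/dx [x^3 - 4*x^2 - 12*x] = 3*x^2 - 8*x - 12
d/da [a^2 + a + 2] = 2*a + 1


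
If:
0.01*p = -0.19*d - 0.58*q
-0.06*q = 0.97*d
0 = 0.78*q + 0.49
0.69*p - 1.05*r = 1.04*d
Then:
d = 0.04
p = 35.70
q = -0.63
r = 23.42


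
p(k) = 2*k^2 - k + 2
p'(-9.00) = -37.00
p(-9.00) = 173.00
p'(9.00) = 35.00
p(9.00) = 155.00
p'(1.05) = 3.20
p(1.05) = 3.16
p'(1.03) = 3.12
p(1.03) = 3.09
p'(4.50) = 17.00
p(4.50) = 38.00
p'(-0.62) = -3.48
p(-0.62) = 3.39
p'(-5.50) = -23.00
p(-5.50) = 68.00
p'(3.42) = 12.68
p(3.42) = 21.97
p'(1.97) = 6.88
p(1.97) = 7.79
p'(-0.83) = -4.32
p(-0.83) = 4.21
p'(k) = 4*k - 1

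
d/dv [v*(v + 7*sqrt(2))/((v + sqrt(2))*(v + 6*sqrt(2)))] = 12*(2*v + 7*sqrt(2))/(v^4 + 14*sqrt(2)*v^3 + 122*v^2 + 168*sqrt(2)*v + 144)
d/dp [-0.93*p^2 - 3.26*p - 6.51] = -1.86*p - 3.26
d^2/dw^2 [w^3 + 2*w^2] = 6*w + 4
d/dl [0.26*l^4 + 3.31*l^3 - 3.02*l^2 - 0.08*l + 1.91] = 1.04*l^3 + 9.93*l^2 - 6.04*l - 0.08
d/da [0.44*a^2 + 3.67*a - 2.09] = 0.88*a + 3.67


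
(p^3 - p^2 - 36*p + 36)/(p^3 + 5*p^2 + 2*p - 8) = (p^2 - 36)/(p^2 + 6*p + 8)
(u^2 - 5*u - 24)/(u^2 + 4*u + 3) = (u - 8)/(u + 1)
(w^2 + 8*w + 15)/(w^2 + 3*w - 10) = (w + 3)/(w - 2)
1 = 1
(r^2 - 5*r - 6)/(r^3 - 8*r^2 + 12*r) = (r + 1)/(r*(r - 2))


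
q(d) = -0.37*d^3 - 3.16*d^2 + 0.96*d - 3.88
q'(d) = -1.11*d^2 - 6.32*d + 0.96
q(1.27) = -8.52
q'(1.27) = -8.86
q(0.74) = -5.05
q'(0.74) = -4.32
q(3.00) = -39.43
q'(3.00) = -27.99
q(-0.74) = -6.17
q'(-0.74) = 5.03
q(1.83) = -14.97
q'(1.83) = -14.32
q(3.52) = -55.79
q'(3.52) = -35.04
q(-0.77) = -6.32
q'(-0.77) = 5.17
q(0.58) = -4.46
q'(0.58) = -3.08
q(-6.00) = -43.48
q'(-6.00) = -1.08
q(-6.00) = -43.48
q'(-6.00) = -1.08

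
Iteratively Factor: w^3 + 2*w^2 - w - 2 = (w - 1)*(w^2 + 3*w + 2) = (w - 1)*(w + 1)*(w + 2)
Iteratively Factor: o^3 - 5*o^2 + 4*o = (o - 4)*(o^2 - o) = (o - 4)*(o - 1)*(o)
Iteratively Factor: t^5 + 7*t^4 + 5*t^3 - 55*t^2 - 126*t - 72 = (t - 3)*(t^4 + 10*t^3 + 35*t^2 + 50*t + 24) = (t - 3)*(t + 2)*(t^3 + 8*t^2 + 19*t + 12) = (t - 3)*(t + 2)*(t + 3)*(t^2 + 5*t + 4) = (t - 3)*(t + 2)*(t + 3)*(t + 4)*(t + 1)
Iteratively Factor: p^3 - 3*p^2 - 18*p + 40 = (p - 2)*(p^2 - p - 20) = (p - 5)*(p - 2)*(p + 4)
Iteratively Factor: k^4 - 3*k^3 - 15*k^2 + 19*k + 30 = (k + 3)*(k^3 - 6*k^2 + 3*k + 10) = (k - 5)*(k + 3)*(k^2 - k - 2) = (k - 5)*(k + 1)*(k + 3)*(k - 2)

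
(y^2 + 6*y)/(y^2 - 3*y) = (y + 6)/(y - 3)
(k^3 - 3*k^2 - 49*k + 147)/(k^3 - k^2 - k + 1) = (k^3 - 3*k^2 - 49*k + 147)/(k^3 - k^2 - k + 1)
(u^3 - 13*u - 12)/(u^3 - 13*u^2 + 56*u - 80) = (u^2 + 4*u + 3)/(u^2 - 9*u + 20)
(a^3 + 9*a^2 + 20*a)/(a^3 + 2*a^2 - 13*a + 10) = a*(a + 4)/(a^2 - 3*a + 2)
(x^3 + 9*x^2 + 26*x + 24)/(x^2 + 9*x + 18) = (x^2 + 6*x + 8)/(x + 6)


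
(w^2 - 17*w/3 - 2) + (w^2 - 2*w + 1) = 2*w^2 - 23*w/3 - 1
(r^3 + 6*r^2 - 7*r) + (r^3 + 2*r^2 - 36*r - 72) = 2*r^3 + 8*r^2 - 43*r - 72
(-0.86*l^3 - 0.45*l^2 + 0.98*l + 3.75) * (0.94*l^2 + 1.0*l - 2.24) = -0.8084*l^5 - 1.283*l^4 + 2.3976*l^3 + 5.513*l^2 + 1.5548*l - 8.4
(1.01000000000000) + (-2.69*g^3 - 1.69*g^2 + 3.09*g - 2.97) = -2.69*g^3 - 1.69*g^2 + 3.09*g - 1.96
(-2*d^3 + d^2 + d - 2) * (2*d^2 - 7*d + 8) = -4*d^5 + 16*d^4 - 21*d^3 - 3*d^2 + 22*d - 16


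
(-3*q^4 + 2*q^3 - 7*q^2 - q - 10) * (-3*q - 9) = 9*q^5 + 21*q^4 + 3*q^3 + 66*q^2 + 39*q + 90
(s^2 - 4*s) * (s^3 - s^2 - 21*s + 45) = s^5 - 5*s^4 - 17*s^3 + 129*s^2 - 180*s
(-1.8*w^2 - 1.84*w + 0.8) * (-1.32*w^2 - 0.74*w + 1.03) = 2.376*w^4 + 3.7608*w^3 - 1.5484*w^2 - 2.4872*w + 0.824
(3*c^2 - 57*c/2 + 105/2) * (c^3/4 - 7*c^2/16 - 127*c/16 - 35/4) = 3*c^5/4 - 135*c^4/16 + 57*c^3/32 + 177*c^2 - 5355*c/32 - 3675/8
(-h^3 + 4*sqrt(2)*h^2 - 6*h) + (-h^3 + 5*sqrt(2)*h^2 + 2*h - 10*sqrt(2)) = -2*h^3 + 9*sqrt(2)*h^2 - 4*h - 10*sqrt(2)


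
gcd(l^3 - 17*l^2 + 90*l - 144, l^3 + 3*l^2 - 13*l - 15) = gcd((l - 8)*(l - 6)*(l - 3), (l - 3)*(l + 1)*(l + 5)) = l - 3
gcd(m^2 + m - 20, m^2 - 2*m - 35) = m + 5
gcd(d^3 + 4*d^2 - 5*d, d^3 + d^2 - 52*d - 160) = d + 5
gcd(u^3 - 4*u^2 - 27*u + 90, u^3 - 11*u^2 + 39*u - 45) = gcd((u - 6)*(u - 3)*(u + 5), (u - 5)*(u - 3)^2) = u - 3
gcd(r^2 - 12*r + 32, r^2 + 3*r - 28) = r - 4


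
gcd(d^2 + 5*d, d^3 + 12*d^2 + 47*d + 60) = d + 5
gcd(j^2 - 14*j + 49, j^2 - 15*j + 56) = j - 7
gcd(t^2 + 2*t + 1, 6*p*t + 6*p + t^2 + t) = t + 1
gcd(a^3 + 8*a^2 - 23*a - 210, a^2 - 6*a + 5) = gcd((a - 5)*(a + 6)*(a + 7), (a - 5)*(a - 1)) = a - 5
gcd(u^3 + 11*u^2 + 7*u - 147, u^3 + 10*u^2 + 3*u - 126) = u^2 + 4*u - 21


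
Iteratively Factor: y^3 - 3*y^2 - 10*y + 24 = (y - 2)*(y^2 - y - 12) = (y - 4)*(y - 2)*(y + 3)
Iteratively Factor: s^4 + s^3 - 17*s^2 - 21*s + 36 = (s + 3)*(s^3 - 2*s^2 - 11*s + 12) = (s - 1)*(s + 3)*(s^2 - s - 12) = (s - 1)*(s + 3)^2*(s - 4)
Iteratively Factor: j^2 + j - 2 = (j + 2)*(j - 1)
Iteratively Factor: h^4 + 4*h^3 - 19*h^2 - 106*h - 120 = (h - 5)*(h^3 + 9*h^2 + 26*h + 24) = (h - 5)*(h + 4)*(h^2 + 5*h + 6) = (h - 5)*(h + 3)*(h + 4)*(h + 2)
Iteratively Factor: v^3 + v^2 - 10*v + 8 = (v + 4)*(v^2 - 3*v + 2) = (v - 1)*(v + 4)*(v - 2)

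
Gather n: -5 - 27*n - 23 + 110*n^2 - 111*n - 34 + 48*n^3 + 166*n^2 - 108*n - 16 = 48*n^3 + 276*n^2 - 246*n - 78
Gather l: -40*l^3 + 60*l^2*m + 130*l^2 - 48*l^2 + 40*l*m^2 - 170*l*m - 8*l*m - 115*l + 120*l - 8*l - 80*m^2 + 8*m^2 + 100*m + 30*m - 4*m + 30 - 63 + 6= -40*l^3 + l^2*(60*m + 82) + l*(40*m^2 - 178*m - 3) - 72*m^2 + 126*m - 27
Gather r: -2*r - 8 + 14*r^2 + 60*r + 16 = 14*r^2 + 58*r + 8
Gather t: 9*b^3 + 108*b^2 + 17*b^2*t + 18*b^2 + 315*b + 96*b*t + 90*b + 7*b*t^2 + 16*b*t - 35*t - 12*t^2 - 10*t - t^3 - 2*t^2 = 9*b^3 + 126*b^2 + 405*b - t^3 + t^2*(7*b - 14) + t*(17*b^2 + 112*b - 45)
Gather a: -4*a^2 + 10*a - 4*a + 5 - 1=-4*a^2 + 6*a + 4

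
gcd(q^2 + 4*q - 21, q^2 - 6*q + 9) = q - 3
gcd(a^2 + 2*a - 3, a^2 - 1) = a - 1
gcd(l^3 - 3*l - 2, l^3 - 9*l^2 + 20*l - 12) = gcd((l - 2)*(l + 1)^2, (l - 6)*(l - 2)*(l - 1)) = l - 2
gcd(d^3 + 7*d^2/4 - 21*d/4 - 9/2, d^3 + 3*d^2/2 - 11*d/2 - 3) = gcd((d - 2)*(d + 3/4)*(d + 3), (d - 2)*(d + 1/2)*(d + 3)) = d^2 + d - 6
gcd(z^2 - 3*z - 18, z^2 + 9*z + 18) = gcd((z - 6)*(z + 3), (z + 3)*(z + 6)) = z + 3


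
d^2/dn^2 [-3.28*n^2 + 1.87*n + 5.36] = -6.56000000000000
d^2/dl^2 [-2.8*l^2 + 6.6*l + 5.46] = -5.60000000000000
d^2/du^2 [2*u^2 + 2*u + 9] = 4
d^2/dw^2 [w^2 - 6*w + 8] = 2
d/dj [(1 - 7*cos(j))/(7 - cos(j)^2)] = (7*cos(j)^2 - 2*cos(j) + 49)*sin(j)/(sin(j)^2 + 6)^2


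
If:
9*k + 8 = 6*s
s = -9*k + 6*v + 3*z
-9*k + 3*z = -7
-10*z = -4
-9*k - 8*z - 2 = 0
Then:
No Solution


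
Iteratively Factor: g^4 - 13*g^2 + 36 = (g - 3)*(g^3 + 3*g^2 - 4*g - 12) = (g - 3)*(g + 3)*(g^2 - 4) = (g - 3)*(g + 2)*(g + 3)*(g - 2)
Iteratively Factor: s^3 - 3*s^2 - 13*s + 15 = (s + 3)*(s^2 - 6*s + 5) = (s - 5)*(s + 3)*(s - 1)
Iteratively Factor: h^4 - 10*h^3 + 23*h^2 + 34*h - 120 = (h - 5)*(h^3 - 5*h^2 - 2*h + 24) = (h - 5)*(h - 4)*(h^2 - h - 6) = (h - 5)*(h - 4)*(h - 3)*(h + 2)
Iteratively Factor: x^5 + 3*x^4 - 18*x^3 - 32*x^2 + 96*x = (x + 4)*(x^4 - x^3 - 14*x^2 + 24*x) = (x - 2)*(x + 4)*(x^3 + x^2 - 12*x) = (x - 3)*(x - 2)*(x + 4)*(x^2 + 4*x) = (x - 3)*(x - 2)*(x + 4)^2*(x)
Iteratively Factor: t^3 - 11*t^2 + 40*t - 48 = (t - 4)*(t^2 - 7*t + 12) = (t - 4)^2*(t - 3)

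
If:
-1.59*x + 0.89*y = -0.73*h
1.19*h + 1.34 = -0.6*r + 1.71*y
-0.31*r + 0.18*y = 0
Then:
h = 1.14421252371917*y - 1.12605042016807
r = 0.580645161290323*y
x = 1.08507870585848*y - 0.516991702341314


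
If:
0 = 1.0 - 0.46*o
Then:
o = 2.17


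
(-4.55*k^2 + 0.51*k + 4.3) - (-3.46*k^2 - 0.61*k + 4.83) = -1.09*k^2 + 1.12*k - 0.53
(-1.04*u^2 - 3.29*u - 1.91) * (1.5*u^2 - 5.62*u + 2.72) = -1.56*u^4 + 0.9098*u^3 + 12.796*u^2 + 1.7854*u - 5.1952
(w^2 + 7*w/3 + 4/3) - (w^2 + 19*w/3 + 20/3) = -4*w - 16/3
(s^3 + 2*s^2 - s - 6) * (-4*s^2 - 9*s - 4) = -4*s^5 - 17*s^4 - 18*s^3 + 25*s^2 + 58*s + 24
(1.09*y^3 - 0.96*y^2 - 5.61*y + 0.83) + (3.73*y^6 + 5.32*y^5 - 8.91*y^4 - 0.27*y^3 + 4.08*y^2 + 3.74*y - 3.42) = 3.73*y^6 + 5.32*y^5 - 8.91*y^4 + 0.82*y^3 + 3.12*y^2 - 1.87*y - 2.59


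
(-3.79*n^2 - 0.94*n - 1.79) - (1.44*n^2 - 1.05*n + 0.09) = -5.23*n^2 + 0.11*n - 1.88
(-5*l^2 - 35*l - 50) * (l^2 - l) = -5*l^4 - 30*l^3 - 15*l^2 + 50*l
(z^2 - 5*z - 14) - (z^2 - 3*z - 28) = 14 - 2*z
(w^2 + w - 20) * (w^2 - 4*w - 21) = w^4 - 3*w^3 - 45*w^2 + 59*w + 420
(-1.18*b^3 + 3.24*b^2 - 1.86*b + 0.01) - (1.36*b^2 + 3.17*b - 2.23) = -1.18*b^3 + 1.88*b^2 - 5.03*b + 2.24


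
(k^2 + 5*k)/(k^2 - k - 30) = k/(k - 6)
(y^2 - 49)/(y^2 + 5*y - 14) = (y - 7)/(y - 2)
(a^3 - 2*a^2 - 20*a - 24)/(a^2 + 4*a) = (a^3 - 2*a^2 - 20*a - 24)/(a*(a + 4))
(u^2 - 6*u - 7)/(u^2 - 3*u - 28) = (u + 1)/(u + 4)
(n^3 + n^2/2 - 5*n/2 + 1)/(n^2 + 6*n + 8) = (2*n^2 - 3*n + 1)/(2*(n + 4))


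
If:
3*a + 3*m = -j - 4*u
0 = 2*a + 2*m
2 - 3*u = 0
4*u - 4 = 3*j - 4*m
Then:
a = 5/3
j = -8/3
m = -5/3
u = 2/3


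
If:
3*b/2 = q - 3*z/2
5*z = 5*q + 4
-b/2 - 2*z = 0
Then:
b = -32/55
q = -36/55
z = 8/55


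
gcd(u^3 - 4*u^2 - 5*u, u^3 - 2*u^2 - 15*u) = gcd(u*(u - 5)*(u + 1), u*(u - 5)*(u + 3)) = u^2 - 5*u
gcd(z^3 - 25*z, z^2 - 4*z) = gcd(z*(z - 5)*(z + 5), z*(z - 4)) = z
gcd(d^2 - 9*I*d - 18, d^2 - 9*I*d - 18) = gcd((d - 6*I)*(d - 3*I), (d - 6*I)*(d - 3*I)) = d^2 - 9*I*d - 18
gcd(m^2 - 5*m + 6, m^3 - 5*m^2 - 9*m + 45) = m - 3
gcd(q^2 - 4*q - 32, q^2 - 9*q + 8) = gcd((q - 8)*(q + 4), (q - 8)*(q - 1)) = q - 8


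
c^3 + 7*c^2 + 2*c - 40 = (c - 2)*(c + 4)*(c + 5)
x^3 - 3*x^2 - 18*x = x*(x - 6)*(x + 3)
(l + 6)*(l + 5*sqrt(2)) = l^2 + 6*l + 5*sqrt(2)*l + 30*sqrt(2)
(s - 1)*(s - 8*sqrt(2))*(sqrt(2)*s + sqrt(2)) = sqrt(2)*s^3 - 16*s^2 - sqrt(2)*s + 16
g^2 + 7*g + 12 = (g + 3)*(g + 4)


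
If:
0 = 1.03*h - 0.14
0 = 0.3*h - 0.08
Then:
No Solution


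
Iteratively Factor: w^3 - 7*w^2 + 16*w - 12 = (w - 3)*(w^2 - 4*w + 4) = (w - 3)*(w - 2)*(w - 2)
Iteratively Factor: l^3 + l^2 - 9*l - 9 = (l + 1)*(l^2 - 9) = (l - 3)*(l + 1)*(l + 3)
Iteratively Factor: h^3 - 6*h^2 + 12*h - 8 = (h - 2)*(h^2 - 4*h + 4) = (h - 2)^2*(h - 2)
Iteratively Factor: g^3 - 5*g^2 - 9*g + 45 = (g - 3)*(g^2 - 2*g - 15) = (g - 5)*(g - 3)*(g + 3)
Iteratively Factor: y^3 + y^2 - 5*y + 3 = (y - 1)*(y^2 + 2*y - 3) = (y - 1)*(y + 3)*(y - 1)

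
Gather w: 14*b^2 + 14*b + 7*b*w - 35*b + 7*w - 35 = 14*b^2 - 21*b + w*(7*b + 7) - 35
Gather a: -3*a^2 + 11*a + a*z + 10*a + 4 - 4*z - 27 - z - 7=-3*a^2 + a*(z + 21) - 5*z - 30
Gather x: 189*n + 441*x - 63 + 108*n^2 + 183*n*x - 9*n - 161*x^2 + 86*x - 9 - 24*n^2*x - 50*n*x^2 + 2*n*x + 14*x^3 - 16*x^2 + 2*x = 108*n^2 + 180*n + 14*x^3 + x^2*(-50*n - 177) + x*(-24*n^2 + 185*n + 529) - 72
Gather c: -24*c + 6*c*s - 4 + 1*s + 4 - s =c*(6*s - 24)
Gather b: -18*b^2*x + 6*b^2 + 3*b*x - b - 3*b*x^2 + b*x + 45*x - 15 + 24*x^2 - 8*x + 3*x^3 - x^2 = b^2*(6 - 18*x) + b*(-3*x^2 + 4*x - 1) + 3*x^3 + 23*x^2 + 37*x - 15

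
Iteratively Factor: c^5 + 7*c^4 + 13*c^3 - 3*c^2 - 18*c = (c - 1)*(c^4 + 8*c^3 + 21*c^2 + 18*c) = (c - 1)*(c + 3)*(c^3 + 5*c^2 + 6*c) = (c - 1)*(c + 3)^2*(c^2 + 2*c) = c*(c - 1)*(c + 3)^2*(c + 2)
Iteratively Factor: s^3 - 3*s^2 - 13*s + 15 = (s - 5)*(s^2 + 2*s - 3) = (s - 5)*(s - 1)*(s + 3)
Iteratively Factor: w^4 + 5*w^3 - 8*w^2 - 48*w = (w)*(w^3 + 5*w^2 - 8*w - 48) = w*(w + 4)*(w^2 + w - 12) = w*(w - 3)*(w + 4)*(w + 4)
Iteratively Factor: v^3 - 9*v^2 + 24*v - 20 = (v - 2)*(v^2 - 7*v + 10) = (v - 2)^2*(v - 5)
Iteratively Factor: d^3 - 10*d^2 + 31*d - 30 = (d - 2)*(d^2 - 8*d + 15) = (d - 5)*(d - 2)*(d - 3)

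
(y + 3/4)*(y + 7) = y^2 + 31*y/4 + 21/4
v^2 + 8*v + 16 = (v + 4)^2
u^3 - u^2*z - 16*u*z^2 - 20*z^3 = (u - 5*z)*(u + 2*z)^2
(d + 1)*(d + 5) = d^2 + 6*d + 5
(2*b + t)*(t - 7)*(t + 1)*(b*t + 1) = 2*b^2*t^3 - 12*b^2*t^2 - 14*b^2*t + b*t^4 - 6*b*t^3 - 5*b*t^2 - 12*b*t - 14*b + t^3 - 6*t^2 - 7*t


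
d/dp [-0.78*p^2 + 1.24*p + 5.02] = 1.24 - 1.56*p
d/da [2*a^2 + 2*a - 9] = 4*a + 2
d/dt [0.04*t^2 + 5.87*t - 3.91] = 0.08*t + 5.87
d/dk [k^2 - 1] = 2*k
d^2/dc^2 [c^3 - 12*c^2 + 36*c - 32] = 6*c - 24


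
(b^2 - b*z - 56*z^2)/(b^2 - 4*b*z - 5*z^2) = (-b^2 + b*z + 56*z^2)/(-b^2 + 4*b*z + 5*z^2)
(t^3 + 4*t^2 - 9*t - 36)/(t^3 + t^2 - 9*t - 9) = (t + 4)/(t + 1)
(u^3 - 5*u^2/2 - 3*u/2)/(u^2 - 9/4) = 2*u*(2*u^2 - 5*u - 3)/(4*u^2 - 9)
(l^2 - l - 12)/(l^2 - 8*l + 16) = (l + 3)/(l - 4)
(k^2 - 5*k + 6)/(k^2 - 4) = (k - 3)/(k + 2)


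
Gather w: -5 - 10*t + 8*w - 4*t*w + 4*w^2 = -10*t + 4*w^2 + w*(8 - 4*t) - 5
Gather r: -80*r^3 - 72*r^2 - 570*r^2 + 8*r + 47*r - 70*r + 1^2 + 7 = -80*r^3 - 642*r^2 - 15*r + 8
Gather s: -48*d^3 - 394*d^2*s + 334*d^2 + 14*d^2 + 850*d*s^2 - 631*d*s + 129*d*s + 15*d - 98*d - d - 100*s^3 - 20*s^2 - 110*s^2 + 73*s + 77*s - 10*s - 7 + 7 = -48*d^3 + 348*d^2 - 84*d - 100*s^3 + s^2*(850*d - 130) + s*(-394*d^2 - 502*d + 140)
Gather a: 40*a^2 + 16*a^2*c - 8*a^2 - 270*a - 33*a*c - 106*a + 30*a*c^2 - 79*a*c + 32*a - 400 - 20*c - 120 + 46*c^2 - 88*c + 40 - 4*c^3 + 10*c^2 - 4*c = a^2*(16*c + 32) + a*(30*c^2 - 112*c - 344) - 4*c^3 + 56*c^2 - 112*c - 480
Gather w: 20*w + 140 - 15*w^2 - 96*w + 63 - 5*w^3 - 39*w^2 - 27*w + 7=-5*w^3 - 54*w^2 - 103*w + 210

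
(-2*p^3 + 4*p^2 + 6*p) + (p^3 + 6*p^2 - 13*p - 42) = -p^3 + 10*p^2 - 7*p - 42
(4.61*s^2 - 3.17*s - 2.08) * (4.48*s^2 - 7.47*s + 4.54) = 20.6528*s^4 - 48.6383*s^3 + 35.2909*s^2 + 1.1458*s - 9.4432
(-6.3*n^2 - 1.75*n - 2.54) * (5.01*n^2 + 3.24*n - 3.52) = -31.563*n^4 - 29.1795*n^3 + 3.7806*n^2 - 2.0696*n + 8.9408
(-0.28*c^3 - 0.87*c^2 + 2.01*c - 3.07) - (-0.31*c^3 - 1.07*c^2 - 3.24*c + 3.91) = 0.03*c^3 + 0.2*c^2 + 5.25*c - 6.98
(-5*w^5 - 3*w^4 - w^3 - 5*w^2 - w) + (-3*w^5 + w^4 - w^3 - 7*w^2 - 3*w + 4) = -8*w^5 - 2*w^4 - 2*w^3 - 12*w^2 - 4*w + 4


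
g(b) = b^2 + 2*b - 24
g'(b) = 2*b + 2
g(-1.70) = -24.51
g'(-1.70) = -1.40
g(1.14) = -20.42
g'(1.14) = 4.28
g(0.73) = -22.01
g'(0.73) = 3.46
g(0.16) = -23.65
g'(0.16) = 2.32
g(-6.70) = 7.49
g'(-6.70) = -11.40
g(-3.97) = -16.18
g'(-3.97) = -5.94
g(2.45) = -13.10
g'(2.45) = 6.90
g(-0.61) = -24.85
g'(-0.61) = 0.78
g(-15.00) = 171.00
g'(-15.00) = -28.00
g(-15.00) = 171.00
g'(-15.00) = -28.00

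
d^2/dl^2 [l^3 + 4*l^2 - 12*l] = 6*l + 8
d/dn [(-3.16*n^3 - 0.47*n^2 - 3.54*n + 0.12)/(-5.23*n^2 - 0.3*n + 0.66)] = (16.5268*n^4 + 1.896*n^3 - 24.63*n^2 + 0.6348*n - 2.3004)/(27.3529*n^4 + 3.138*n^3 - 6.8136*n^2 - 0.396*n + 0.4356)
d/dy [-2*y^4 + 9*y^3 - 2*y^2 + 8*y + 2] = -8*y^3 + 27*y^2 - 4*y + 8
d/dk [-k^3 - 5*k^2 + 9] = k*(-3*k - 10)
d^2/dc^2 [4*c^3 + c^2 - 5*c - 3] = 24*c + 2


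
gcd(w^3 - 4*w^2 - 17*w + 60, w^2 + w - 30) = w - 5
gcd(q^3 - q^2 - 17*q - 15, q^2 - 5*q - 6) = q + 1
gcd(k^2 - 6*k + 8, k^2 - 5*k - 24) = 1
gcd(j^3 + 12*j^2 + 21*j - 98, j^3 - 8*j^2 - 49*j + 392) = j + 7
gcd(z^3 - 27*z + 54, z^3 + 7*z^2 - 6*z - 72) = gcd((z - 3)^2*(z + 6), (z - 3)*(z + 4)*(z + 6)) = z^2 + 3*z - 18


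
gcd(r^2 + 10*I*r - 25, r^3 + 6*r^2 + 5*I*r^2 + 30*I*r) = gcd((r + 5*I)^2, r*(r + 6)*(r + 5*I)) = r + 5*I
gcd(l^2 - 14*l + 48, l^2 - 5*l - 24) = l - 8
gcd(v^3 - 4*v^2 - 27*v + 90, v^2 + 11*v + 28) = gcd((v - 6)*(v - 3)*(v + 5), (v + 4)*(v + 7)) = 1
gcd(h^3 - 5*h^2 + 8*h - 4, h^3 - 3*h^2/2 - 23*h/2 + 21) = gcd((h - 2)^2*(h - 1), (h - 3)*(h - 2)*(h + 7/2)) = h - 2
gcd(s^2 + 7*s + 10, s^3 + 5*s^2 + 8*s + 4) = s + 2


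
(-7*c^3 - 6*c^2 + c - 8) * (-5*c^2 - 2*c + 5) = 35*c^5 + 44*c^4 - 28*c^3 + 8*c^2 + 21*c - 40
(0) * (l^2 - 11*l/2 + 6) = 0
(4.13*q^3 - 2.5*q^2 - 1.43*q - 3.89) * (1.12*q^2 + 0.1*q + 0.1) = 4.6256*q^5 - 2.387*q^4 - 1.4386*q^3 - 4.7498*q^2 - 0.532*q - 0.389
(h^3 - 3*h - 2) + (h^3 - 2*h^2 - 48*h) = 2*h^3 - 2*h^2 - 51*h - 2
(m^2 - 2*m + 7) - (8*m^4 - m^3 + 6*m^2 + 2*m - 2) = -8*m^4 + m^3 - 5*m^2 - 4*m + 9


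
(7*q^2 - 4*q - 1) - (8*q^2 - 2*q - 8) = -q^2 - 2*q + 7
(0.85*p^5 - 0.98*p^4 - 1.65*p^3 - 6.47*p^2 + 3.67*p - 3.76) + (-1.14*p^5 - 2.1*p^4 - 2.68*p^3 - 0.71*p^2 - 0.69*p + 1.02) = -0.29*p^5 - 3.08*p^4 - 4.33*p^3 - 7.18*p^2 + 2.98*p - 2.74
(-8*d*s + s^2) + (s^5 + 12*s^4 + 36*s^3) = -8*d*s + s^5 + 12*s^4 + 36*s^3 + s^2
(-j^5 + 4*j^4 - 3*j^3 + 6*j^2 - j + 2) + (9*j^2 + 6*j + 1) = -j^5 + 4*j^4 - 3*j^3 + 15*j^2 + 5*j + 3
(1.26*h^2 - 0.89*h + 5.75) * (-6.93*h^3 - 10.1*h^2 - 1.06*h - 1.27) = -8.7318*h^5 - 6.5583*h^4 - 32.1941*h^3 - 58.7318*h^2 - 4.9647*h - 7.3025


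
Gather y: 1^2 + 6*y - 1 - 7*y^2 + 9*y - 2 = -7*y^2 + 15*y - 2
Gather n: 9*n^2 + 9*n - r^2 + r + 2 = 9*n^2 + 9*n - r^2 + r + 2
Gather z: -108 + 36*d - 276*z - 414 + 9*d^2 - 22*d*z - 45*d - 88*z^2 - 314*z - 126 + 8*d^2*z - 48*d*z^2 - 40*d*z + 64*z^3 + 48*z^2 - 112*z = 9*d^2 - 9*d + 64*z^3 + z^2*(-48*d - 40) + z*(8*d^2 - 62*d - 702) - 648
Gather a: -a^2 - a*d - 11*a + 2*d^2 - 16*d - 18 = -a^2 + a*(-d - 11) + 2*d^2 - 16*d - 18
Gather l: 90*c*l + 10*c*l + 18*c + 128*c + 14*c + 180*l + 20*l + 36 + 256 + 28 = 160*c + l*(100*c + 200) + 320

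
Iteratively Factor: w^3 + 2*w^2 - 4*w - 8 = (w + 2)*(w^2 - 4) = (w - 2)*(w + 2)*(w + 2)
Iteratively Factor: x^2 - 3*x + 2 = (x - 1)*(x - 2)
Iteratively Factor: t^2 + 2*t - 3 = (t - 1)*(t + 3)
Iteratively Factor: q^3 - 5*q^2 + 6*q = (q - 2)*(q^2 - 3*q) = (q - 3)*(q - 2)*(q)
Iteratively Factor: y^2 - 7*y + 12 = (y - 4)*(y - 3)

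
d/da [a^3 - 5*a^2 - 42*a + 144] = 3*a^2 - 10*a - 42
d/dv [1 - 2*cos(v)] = 2*sin(v)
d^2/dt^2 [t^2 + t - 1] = 2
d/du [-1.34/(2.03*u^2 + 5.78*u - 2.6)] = (5.4404*u + 7.7452)/(2.03*u^2 + 5.78*u - 2.6)^2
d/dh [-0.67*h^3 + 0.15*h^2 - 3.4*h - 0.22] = -2.01*h^2 + 0.3*h - 3.4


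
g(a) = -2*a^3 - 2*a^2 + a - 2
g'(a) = -6*a^2 - 4*a + 1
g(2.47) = -41.87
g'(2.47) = -45.49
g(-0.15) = -2.19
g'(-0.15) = 1.46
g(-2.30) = 9.45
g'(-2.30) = -21.54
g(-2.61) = 17.32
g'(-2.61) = -29.43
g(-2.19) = 7.22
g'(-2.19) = -19.02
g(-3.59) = 61.17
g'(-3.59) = -61.97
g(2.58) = -47.08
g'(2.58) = -49.26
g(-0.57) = -2.85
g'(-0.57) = 1.33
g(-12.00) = 3154.00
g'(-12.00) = -815.00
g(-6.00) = 352.00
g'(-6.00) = -191.00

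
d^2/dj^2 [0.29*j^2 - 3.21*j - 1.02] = 0.580000000000000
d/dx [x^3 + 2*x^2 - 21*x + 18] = 3*x^2 + 4*x - 21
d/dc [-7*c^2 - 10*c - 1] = -14*c - 10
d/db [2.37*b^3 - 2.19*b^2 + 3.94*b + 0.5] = 7.11*b^2 - 4.38*b + 3.94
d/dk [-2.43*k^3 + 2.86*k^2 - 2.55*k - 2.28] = -7.29*k^2 + 5.72*k - 2.55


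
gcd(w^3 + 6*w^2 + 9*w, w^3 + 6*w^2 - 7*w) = w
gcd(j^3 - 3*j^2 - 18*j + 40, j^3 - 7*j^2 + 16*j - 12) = j - 2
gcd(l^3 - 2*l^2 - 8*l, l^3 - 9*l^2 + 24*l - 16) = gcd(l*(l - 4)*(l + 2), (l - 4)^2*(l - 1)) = l - 4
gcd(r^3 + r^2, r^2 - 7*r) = r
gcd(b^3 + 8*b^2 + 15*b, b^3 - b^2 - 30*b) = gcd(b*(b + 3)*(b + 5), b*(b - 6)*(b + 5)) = b^2 + 5*b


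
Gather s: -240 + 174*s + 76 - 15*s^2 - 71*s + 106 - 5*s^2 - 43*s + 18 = -20*s^2 + 60*s - 40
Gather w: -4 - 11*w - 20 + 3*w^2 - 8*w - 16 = 3*w^2 - 19*w - 40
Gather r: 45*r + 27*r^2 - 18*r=27*r^2 + 27*r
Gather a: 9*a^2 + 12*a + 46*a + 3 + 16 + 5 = 9*a^2 + 58*a + 24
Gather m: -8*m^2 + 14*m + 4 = -8*m^2 + 14*m + 4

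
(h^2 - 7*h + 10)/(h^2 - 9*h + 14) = (h - 5)/(h - 7)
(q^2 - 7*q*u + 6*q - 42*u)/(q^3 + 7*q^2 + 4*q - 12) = (q - 7*u)/(q^2 + q - 2)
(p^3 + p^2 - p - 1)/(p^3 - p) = (p + 1)/p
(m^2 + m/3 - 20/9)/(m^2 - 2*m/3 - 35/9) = (3*m - 4)/(3*m - 7)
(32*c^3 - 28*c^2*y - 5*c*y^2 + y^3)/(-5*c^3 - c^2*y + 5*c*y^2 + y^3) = (-32*c^2 - 4*c*y + y^2)/(5*c^2 + 6*c*y + y^2)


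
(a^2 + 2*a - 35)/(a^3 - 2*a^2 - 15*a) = (a + 7)/(a*(a + 3))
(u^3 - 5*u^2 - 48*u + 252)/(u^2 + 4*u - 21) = (u^2 - 12*u + 36)/(u - 3)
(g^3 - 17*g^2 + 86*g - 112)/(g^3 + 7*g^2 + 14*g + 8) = (g^3 - 17*g^2 + 86*g - 112)/(g^3 + 7*g^2 + 14*g + 8)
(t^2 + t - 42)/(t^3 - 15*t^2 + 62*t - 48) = (t + 7)/(t^2 - 9*t + 8)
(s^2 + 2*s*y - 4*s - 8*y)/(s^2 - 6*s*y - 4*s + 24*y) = (-s - 2*y)/(-s + 6*y)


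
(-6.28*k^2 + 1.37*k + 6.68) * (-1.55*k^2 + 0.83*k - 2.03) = 9.734*k^4 - 7.3359*k^3 + 3.5315*k^2 + 2.7633*k - 13.5604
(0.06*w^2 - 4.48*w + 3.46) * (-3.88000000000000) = -0.2328*w^2 + 17.3824*w - 13.4248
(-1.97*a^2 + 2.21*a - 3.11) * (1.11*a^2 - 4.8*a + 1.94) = -2.1867*a^4 + 11.9091*a^3 - 17.8819*a^2 + 19.2154*a - 6.0334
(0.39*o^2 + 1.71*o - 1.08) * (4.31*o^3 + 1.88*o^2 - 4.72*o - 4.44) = 1.6809*o^5 + 8.1033*o^4 - 3.2808*o^3 - 11.8332*o^2 - 2.4948*o + 4.7952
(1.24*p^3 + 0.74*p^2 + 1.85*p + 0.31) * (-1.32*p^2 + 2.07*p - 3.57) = -1.6368*p^5 + 1.59*p^4 - 5.337*p^3 + 0.7785*p^2 - 5.9628*p - 1.1067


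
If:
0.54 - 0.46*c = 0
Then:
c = 1.17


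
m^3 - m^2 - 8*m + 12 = (m - 2)^2*(m + 3)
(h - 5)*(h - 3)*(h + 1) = h^3 - 7*h^2 + 7*h + 15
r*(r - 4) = r^2 - 4*r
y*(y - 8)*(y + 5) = y^3 - 3*y^2 - 40*y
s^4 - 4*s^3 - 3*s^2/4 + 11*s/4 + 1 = (s - 4)*(s - 1)*(s + 1/2)^2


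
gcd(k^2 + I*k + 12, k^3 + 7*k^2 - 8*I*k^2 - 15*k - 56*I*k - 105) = k - 3*I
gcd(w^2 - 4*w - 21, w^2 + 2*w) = 1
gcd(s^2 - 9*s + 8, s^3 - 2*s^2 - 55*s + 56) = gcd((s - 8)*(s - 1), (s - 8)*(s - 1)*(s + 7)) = s^2 - 9*s + 8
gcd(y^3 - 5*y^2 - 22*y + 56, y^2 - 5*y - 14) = y - 7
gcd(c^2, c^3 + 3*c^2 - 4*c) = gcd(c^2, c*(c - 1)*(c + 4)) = c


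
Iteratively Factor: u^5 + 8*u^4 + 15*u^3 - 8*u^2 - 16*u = (u + 1)*(u^4 + 7*u^3 + 8*u^2 - 16*u) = (u + 1)*(u + 4)*(u^3 + 3*u^2 - 4*u) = (u + 1)*(u + 4)^2*(u^2 - u) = u*(u + 1)*(u + 4)^2*(u - 1)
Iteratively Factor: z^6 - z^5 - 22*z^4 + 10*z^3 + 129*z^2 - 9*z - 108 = (z + 3)*(z^5 - 4*z^4 - 10*z^3 + 40*z^2 + 9*z - 36) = (z - 3)*(z + 3)*(z^4 - z^3 - 13*z^2 + z + 12) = (z - 3)*(z - 1)*(z + 3)*(z^3 - 13*z - 12) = (z - 3)*(z - 1)*(z + 3)^2*(z^2 - 3*z - 4) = (z - 3)*(z - 1)*(z + 1)*(z + 3)^2*(z - 4)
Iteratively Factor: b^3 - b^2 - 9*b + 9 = (b + 3)*(b^2 - 4*b + 3) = (b - 3)*(b + 3)*(b - 1)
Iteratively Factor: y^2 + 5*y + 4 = (y + 4)*(y + 1)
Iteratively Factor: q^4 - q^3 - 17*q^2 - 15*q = (q + 3)*(q^3 - 4*q^2 - 5*q) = (q - 5)*(q + 3)*(q^2 + q) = (q - 5)*(q + 1)*(q + 3)*(q)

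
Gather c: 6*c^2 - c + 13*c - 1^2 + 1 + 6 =6*c^2 + 12*c + 6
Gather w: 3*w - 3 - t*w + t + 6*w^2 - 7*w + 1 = t + 6*w^2 + w*(-t - 4) - 2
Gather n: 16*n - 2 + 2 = 16*n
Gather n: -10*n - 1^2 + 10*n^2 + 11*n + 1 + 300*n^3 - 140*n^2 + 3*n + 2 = 300*n^3 - 130*n^2 + 4*n + 2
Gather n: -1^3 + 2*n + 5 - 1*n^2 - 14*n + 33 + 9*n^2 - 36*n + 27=8*n^2 - 48*n + 64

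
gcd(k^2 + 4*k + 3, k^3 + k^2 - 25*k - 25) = k + 1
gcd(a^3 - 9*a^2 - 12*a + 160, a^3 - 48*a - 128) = a^2 - 4*a - 32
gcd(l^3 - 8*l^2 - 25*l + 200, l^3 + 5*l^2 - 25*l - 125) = l^2 - 25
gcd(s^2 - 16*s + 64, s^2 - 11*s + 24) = s - 8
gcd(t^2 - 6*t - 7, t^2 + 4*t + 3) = t + 1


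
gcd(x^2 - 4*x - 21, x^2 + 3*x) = x + 3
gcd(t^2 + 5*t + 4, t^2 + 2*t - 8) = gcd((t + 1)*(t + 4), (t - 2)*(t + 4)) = t + 4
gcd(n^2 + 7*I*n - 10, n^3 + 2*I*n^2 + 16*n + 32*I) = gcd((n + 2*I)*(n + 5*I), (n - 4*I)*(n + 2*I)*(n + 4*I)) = n + 2*I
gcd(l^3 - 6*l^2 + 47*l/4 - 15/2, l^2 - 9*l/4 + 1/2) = l - 2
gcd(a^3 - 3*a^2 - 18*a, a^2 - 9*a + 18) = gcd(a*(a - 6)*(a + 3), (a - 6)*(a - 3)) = a - 6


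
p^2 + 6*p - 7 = (p - 1)*(p + 7)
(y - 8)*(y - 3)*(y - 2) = y^3 - 13*y^2 + 46*y - 48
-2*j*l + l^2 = l*(-2*j + l)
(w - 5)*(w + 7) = w^2 + 2*w - 35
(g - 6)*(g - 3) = g^2 - 9*g + 18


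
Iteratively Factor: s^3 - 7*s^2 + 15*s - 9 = (s - 3)*(s^2 - 4*s + 3) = (s - 3)^2*(s - 1)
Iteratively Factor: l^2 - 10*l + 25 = (l - 5)*(l - 5)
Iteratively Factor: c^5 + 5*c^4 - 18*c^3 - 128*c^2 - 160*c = (c + 2)*(c^4 + 3*c^3 - 24*c^2 - 80*c) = (c + 2)*(c + 4)*(c^3 - c^2 - 20*c) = (c - 5)*(c + 2)*(c + 4)*(c^2 + 4*c) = (c - 5)*(c + 2)*(c + 4)^2*(c)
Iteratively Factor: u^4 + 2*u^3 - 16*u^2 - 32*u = (u)*(u^3 + 2*u^2 - 16*u - 32) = u*(u + 2)*(u^2 - 16) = u*(u + 2)*(u + 4)*(u - 4)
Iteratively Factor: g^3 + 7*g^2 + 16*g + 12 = (g + 3)*(g^2 + 4*g + 4) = (g + 2)*(g + 3)*(g + 2)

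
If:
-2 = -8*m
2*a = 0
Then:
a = 0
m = 1/4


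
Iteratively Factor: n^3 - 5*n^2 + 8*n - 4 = (n - 2)*(n^2 - 3*n + 2) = (n - 2)*(n - 1)*(n - 2)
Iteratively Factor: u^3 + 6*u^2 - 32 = (u + 4)*(u^2 + 2*u - 8) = (u + 4)^2*(u - 2)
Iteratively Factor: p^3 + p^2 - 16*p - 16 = (p + 4)*(p^2 - 3*p - 4) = (p + 1)*(p + 4)*(p - 4)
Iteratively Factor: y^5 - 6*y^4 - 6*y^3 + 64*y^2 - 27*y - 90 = (y - 2)*(y^4 - 4*y^3 - 14*y^2 + 36*y + 45) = (y - 2)*(y + 1)*(y^3 - 5*y^2 - 9*y + 45) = (y - 2)*(y + 1)*(y + 3)*(y^2 - 8*y + 15) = (y - 5)*(y - 2)*(y + 1)*(y + 3)*(y - 3)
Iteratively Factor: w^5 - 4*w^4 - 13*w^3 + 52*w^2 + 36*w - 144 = (w + 2)*(w^4 - 6*w^3 - w^2 + 54*w - 72) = (w - 4)*(w + 2)*(w^3 - 2*w^2 - 9*w + 18) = (w - 4)*(w - 3)*(w + 2)*(w^2 + w - 6) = (w - 4)*(w - 3)*(w - 2)*(w + 2)*(w + 3)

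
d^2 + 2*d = d*(d + 2)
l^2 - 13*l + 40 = (l - 8)*(l - 5)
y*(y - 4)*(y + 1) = y^3 - 3*y^2 - 4*y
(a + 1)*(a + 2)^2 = a^3 + 5*a^2 + 8*a + 4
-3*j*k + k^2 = k*(-3*j + k)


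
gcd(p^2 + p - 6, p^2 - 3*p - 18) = p + 3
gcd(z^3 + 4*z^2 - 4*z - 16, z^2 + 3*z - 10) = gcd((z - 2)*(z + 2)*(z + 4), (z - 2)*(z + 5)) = z - 2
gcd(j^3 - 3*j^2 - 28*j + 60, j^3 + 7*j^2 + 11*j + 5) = j + 5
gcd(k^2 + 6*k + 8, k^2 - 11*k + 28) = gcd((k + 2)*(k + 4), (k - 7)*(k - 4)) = 1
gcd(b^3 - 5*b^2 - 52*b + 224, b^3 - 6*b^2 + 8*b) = b - 4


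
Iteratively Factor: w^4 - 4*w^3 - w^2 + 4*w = (w)*(w^3 - 4*w^2 - w + 4) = w*(w - 1)*(w^2 - 3*w - 4) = w*(w - 4)*(w - 1)*(w + 1)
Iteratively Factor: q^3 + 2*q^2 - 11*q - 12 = (q + 4)*(q^2 - 2*q - 3) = (q + 1)*(q + 4)*(q - 3)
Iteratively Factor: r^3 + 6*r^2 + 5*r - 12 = (r - 1)*(r^2 + 7*r + 12) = (r - 1)*(r + 3)*(r + 4)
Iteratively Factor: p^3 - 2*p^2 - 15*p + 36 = (p + 4)*(p^2 - 6*p + 9) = (p - 3)*(p + 4)*(p - 3)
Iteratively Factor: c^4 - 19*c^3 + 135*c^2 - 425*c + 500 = (c - 5)*(c^3 - 14*c^2 + 65*c - 100) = (c - 5)^2*(c^2 - 9*c + 20) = (c - 5)^2*(c - 4)*(c - 5)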